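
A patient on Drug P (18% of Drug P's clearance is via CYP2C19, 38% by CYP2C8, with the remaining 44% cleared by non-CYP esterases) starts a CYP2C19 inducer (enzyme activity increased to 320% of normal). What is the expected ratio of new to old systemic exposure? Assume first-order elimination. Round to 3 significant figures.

The CYP2C19 pathway (18% of clearance) is boosted to 3.2× activity: 0.18 × 3.2 = 0.576.
CYP2C8 (38%) and the residual 44% are unaffected.
Relative clearance = 0.576 + 0.38 + 0.44 = 1.396.
Systemic exposure is inversely proportional to clearance, so the fold-change is 1 / 1.396 = 0.716.

0.716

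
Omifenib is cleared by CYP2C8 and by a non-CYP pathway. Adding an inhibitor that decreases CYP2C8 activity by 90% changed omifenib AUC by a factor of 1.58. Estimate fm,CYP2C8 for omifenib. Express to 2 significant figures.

CL'/CL = 1 / 1.58 = 0.6329
0.1·fm + (1 − fm) = 0.6329
fm = (0.6329 − 1) / (0.1 − 1) = 0.41

0.41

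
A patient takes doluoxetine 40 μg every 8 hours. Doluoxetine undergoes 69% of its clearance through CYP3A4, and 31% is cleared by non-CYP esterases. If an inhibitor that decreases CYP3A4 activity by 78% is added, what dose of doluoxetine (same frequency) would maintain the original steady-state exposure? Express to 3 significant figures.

The CYP3A4 pathway (69% of clearance) is reduced to 0.22× activity: 0.69 × 0.22 = 0.1518.
The remaining 31% of clearance is unaffected.
CL_new/CL_old = 0.1518 + 0.31 = 0.4618.
Css,avg = (dose rate)/CL, so holding Css fixed requires dose ∝ CL: 40 × 0.4618 = 18.5 μg.

18.5 μg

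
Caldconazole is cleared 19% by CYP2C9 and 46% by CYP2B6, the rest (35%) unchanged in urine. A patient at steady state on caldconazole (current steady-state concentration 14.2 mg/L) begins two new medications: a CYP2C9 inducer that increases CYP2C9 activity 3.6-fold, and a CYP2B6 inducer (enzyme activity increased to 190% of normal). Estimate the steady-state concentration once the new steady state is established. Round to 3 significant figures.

7.44 mg/L

The CYP2C9 pathway (19% of clearance) increases to 3.6× activity: 0.19 × 3.6 = 0.684.
The CYP2B6 pathway (46% of clearance) increases to 1.9× activity: 0.46 × 1.9 = 0.874.
The remaining 35% of clearance is unaffected.
CL_new/CL_old = 0.684 + 0.874 + 0.35 = 1.908.
New steady-state concentration = 14.2 / 1.908 = 7.44 mg/L (concentration scales inversely with clearance).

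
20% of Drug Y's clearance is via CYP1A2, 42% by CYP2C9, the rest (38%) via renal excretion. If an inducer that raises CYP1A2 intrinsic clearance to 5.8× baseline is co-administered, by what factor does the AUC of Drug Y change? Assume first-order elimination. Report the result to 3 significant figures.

0.510

The CYP1A2 pathway (20% of clearance) increases to 5.8× activity: 0.2 × 5.8 = 1.16.
CYP2C9 (42%) and the residual 38% are unaffected.
Relative clearance = 1.16 + 0.42 + 0.38 = 1.96.
AUC ratio = CL_old/CL_new = 1 / 1.96 = 0.510.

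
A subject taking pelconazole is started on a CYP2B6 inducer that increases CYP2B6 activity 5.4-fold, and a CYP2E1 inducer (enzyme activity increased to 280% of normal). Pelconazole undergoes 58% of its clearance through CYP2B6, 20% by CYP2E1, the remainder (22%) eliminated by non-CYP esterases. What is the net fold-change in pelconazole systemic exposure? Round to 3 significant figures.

The CYP2B6 pathway (58% of clearance) increases to 5.4× activity: 0.58 × 5.4 = 3.132.
The CYP2E1 pathway (20% of clearance) rises to 2.8× activity: 0.2 × 2.8 = 0.56.
Non-CYP routes (22%) are unchanged.
Relative clearance = 3.132 + 0.56 + 0.22 = 3.912.
Because systemic exposure varies inversely with clearance, the combined effect is 1 / 3.912 = 0.256.

0.256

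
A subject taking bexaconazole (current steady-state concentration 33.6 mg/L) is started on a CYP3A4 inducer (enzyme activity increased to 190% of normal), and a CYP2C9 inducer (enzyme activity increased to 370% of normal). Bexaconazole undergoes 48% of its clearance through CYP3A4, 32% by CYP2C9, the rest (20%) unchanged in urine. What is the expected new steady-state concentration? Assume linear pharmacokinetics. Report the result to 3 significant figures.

14.6 mg/L

The CYP3A4 pathway (48% of clearance) is boosted to 1.9× activity: 0.48 × 1.9 = 0.912.
The CYP2C9 pathway (32% of clearance) is boosted to 3.7× activity: 0.32 × 3.7 = 1.184.
The remaining 20% of clearance is unaffected.
New clearance relative to baseline: 0.912 + 1.184 + 0.2 = 2.296.
Steady-state concentration ∝ 1/CL: new value = 33.6 / 2.296 = 14.6 mg/L.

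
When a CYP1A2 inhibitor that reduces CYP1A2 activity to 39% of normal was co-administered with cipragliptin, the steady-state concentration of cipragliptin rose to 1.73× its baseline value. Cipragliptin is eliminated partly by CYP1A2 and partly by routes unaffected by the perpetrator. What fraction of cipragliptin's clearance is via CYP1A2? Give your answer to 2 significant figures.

0.69

Call the CYP1A2 fraction fm. After the interaction, CL_new/CL_old = fm × 0.39 + (1 − fm).
Steady-state concentration ratio = 1 / (new CL fraction), so new CL fraction = 1 / 1.73 = 0.578.
fm × 0.39 + 1 − fm = 0.578  ⇒  fm × (0.39 − 1) = −0.422  ⇒  fm = 0.69.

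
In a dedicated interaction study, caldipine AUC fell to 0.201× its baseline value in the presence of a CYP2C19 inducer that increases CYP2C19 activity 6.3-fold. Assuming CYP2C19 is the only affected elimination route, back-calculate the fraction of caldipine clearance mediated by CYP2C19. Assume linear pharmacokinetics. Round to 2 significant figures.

Let x = fm,CYP2C19. Because AUC ∝ 1/CL, relative clearance rose to 1/0.201 = 4.975.
Only the CYP2C19 route changed, so 4.975 = x·6.3 + (1 − x), giving x = 0.75.

0.75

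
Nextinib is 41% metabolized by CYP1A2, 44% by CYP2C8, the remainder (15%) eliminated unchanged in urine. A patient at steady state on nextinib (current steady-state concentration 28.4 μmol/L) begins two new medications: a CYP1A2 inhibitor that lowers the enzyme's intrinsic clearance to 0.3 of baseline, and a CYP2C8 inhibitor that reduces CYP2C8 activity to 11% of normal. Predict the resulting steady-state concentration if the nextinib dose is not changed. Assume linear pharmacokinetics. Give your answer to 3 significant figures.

88.4 μmol/L

The CYP1A2 pathway (41% of clearance) drops to 0.3× activity: 0.41 × 0.3 = 0.123.
The CYP2C8 pathway (44% of clearance) falls to 0.11× activity: 0.44 × 0.11 = 0.0484.
Non-CYP routes (15%) are unchanged.
New clearance relative to baseline: 0.123 + 0.0484 + 0.15 = 0.3214.
Steady-state concentration ∝ 1/CL: new value = 28.4 / 0.3214 = 88.4 μmol/L.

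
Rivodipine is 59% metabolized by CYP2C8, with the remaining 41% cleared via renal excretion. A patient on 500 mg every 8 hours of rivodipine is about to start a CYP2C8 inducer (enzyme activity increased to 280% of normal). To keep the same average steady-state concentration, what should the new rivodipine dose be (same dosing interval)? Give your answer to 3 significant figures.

1.03 × 10³ mg

The CYP2C8 pathway (59% of clearance) increases to 2.8× activity: 0.59 × 2.8 = 1.652.
The remaining 41% of clearance is unaffected.
CL_new/CL_old = 1.652 + 0.41 = 2.062.
Exposure is unchanged when dose changes in proportion to clearance. New dose = 500 mg × 2.062 = 1.03 × 10³ mg.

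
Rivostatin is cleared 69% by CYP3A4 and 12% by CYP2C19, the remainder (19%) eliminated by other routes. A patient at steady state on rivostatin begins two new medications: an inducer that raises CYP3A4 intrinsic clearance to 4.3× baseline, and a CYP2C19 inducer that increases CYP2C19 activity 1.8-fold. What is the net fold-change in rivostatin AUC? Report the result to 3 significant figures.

0.296

The CYP3A4 pathway (69% of clearance) is boosted to 4.3× activity: 0.69 × 4.3 = 2.967.
The CYP2C19 pathway (12% of clearance) is boosted to 1.8× activity: 0.12 × 1.8 = 0.216.
Non-CYP routes (19%) are unchanged.
New clearance relative to baseline: 2.967 + 0.216 + 0.19 = 3.373.
AUC ∝ 1/CL: fold-change = 1 / 3.373 = 0.296.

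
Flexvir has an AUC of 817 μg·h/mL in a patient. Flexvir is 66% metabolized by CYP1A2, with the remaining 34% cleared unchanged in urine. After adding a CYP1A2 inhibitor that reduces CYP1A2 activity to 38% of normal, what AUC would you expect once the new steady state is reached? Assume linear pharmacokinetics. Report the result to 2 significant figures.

The CYP1A2 pathway (66% of clearance) is reduced to 0.38× activity: 0.66 × 0.38 = 0.2508.
Non-CYP routes (34%) are unchanged.
CL_new/CL_old = 0.2508 + 0.34 = 0.5908.
New AUC = baseline ÷ relative clearance = 817 / 0.5908 = 1.4 × 10³ μg·h/mL.

1.4 × 10³ μg·h/mL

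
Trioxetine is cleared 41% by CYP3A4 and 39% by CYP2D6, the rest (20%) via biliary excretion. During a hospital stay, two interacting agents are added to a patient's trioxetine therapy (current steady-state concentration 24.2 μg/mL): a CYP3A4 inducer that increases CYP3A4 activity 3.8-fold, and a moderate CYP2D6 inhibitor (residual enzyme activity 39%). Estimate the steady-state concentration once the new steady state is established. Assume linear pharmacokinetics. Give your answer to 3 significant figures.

The CYP3A4 pathway (41% of clearance) is boosted to 3.8× activity: 0.41 × 3.8 = 1.558.
The CYP2D6 pathway (39% of clearance) is reduced to 0.39× activity: 0.39 × 0.39 = 0.1521.
Non-CYP routes (20%) are unchanged.
Relative clearance = 1.558 + 0.1521 + 0.2 = 1.9101.
Steady-state concentration ∝ 1/CL: new value = 24.2 / 1.9101 = 12.7 μg/mL.

12.7 μg/mL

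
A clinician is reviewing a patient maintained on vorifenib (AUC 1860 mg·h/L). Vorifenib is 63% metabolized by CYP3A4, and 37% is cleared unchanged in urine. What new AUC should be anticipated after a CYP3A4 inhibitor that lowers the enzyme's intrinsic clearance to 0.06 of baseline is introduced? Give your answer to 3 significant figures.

CYP3A4: 0.63 × 0.06 = 0.0378
Other: 0.37 (unchanged)
CL_new/CL_old = 0.0378 + 0.37 = 0.4078.
New AUC = baseline ÷ relative clearance = 1860 / 0.4078 = 4.56 × 10³ mg·h/L.

4.56 × 10³ mg·h/L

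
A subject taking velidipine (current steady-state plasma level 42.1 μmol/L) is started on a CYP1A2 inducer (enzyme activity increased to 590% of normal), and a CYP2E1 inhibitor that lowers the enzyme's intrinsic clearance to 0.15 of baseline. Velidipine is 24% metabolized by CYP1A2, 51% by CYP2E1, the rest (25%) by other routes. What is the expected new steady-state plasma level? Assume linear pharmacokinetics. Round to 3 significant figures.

The CYP1A2 pathway (24% of clearance) is boosted to 5.9× activity: 0.24 × 5.9 = 1.416.
The CYP2E1 pathway (51% of clearance) is reduced to 0.15× activity: 0.51 × 0.15 = 0.0765.
The remaining 25% of clearance is unaffected.
New clearance relative to baseline: 1.416 + 0.0765 + 0.25 = 1.7425.
Steady-state plasma level ∝ 1/CL: new value = 42.1 / 1.7425 = 24.2 μmol/L.

24.2 μmol/L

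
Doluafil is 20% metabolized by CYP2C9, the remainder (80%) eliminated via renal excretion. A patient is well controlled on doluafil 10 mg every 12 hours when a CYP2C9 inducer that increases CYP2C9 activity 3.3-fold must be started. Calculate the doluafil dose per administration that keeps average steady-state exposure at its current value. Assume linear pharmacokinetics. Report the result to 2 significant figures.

15 mg

The CYP2C9 pathway (20% of clearance) rises to 3.3× activity: 0.2 × 3.3 = 0.66.
The remaining 80% of clearance is unaffected.
New clearance relative to baseline: 0.66 + 0.8 = 1.46.
To maintain the same steady-state level, dose must scale with clearance: new dose = 10 × 1.46 = 15 mg.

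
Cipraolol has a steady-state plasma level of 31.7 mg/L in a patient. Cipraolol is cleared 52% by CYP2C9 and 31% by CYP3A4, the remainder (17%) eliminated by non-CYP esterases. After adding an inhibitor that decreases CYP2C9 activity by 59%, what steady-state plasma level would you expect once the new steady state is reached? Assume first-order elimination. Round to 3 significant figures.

45.7 mg/L

The CYP2C9 pathway (52% of clearance) is reduced to 0.41× activity: 0.52 × 0.41 = 0.2132.
CYP3A4 (31%) and the residual 17% are unaffected.
Relative clearance = 0.2132 + 0.31 + 0.17 = 0.6932.
Steady-state plasma level ∝ 1/CL, so new value = 31.7 / 0.6932 = 45.7 mg/L.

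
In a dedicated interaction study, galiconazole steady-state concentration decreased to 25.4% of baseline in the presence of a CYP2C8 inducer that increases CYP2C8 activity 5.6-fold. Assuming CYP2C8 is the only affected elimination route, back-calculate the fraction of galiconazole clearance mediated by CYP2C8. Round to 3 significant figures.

CL'/CL = 1 / 0.254 = 3.937
5.6·fm + (1 − fm) = 3.937
fm = (3.937 − 1) / (5.6 − 1) = 0.638

0.638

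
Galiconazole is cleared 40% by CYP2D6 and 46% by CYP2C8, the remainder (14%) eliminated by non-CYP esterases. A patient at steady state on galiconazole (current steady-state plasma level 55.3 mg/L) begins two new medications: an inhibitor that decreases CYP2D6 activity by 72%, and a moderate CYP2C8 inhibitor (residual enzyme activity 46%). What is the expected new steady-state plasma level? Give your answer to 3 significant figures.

CYP2D6: 0.4 × 0.28 = 0.112
CYP2C8: 0.46 × 0.46 = 0.2116
Other: 0.14 (unchanged)
New clearance relative to baseline: 0.112 + 0.2116 + 0.14 = 0.4636.
New steady-state plasma level = 55.3 / 0.4636 = 119 mg/L (concentration scales inversely with clearance).

119 mg/L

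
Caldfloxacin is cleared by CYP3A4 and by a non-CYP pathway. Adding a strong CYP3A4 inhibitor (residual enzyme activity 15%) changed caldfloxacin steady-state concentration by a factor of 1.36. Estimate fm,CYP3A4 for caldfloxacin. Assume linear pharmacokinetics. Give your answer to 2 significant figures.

CL'/CL = 1 / 1.36 = 0.7353
0.15·fm + (1 − fm) = 0.7353
fm = (0.7353 − 1) / (0.15 − 1) = 0.31

0.31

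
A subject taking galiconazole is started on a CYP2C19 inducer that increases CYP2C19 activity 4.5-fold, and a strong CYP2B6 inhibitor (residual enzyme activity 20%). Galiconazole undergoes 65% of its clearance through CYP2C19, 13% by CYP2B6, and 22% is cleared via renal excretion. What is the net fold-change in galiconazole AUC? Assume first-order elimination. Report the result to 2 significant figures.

0.32

CYP2C19: 0.65 × 4.5 = 2.925
CYP2B6: 0.13 × 0.2 = 0.026
Other: 0.22 (unchanged)
CL_new/CL_old = 2.925 + 0.026 + 0.22 = 3.171.
AUC ∝ 1/CL: fold-change = 1 / 3.171 = 0.32.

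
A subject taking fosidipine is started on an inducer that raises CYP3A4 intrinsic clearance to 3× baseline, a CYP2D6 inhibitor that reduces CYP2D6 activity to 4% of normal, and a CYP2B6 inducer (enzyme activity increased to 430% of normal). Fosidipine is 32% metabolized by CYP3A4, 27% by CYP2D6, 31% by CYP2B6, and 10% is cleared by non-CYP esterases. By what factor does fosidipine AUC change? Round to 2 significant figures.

0.42

CYP3A4: 0.32 × 3 = 0.96
CYP2D6: 0.27 × 0.04 = 0.0108
CYP2B6: 0.31 × 4.3 = 1.333
Other: 0.1 (unchanged)
Relative clearance = 0.96 + 0.0108 + 1.333 + 0.1 = 2.4038.
Because AUC varies inversely with clearance, the combined effect is 1 / 2.4038 = 0.42.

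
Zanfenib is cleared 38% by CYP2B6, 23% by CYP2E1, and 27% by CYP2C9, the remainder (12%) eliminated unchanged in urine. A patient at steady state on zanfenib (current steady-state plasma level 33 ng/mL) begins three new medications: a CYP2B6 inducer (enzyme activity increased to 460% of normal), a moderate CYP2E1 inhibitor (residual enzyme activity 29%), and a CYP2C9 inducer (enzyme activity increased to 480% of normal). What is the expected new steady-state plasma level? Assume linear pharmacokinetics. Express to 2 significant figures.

The CYP2B6 pathway (38% of clearance) increases to 4.6× activity: 0.38 × 4.6 = 1.748.
The CYP2E1 pathway (23% of clearance) is reduced to 0.29× activity: 0.23 × 0.29 = 0.0667.
The CYP2C9 pathway (27% of clearance) increases to 4.8× activity: 0.27 × 4.8 = 1.296.
The remaining 12% of clearance is unaffected.
CL_new/CL_old = 1.748 + 0.0667 + 1.296 + 0.12 = 3.2307.
Steady-state plasma level ∝ 1/CL: new value = 33 / 3.2307 = 10 ng/mL.

10 ng/mL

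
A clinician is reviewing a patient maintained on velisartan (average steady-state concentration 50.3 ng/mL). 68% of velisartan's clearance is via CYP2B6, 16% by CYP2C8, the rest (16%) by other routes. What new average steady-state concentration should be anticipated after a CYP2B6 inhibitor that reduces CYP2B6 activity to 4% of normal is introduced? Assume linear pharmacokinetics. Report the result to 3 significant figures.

145 ng/mL

CYP2B6: 0.68 × 0.04 = 0.0272
CYP2C8: 0.16 (unchanged)
Other: 0.16 (unchanged)
CL_new/CL_old = 0.0272 + 0.16 + 0.16 = 0.3472.
New average steady-state concentration = baseline ÷ relative clearance = 50.3 / 0.3472 = 145 ng/mL.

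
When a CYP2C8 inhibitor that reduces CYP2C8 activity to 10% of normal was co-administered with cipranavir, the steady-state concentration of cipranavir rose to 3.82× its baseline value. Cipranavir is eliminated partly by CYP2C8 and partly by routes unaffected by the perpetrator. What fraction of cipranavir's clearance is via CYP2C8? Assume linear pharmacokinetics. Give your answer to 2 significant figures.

0.82

Let x = fm,CYP2C8. Because steady-state concentration ∝ 1/CL, relative clearance fell to 1/3.82 = 0.2618.
Setting x·0.1 + (1 − x) = 0.2618 and solving: x = (0.2618 − 1)/(0.1 − 1) = 0.82.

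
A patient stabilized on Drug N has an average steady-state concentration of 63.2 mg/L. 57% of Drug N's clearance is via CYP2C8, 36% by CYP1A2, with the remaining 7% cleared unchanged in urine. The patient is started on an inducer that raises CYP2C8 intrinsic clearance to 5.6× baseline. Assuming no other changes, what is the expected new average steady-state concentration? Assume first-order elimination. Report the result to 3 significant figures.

17.4 mg/L

The CYP2C8 pathway (57% of clearance) is boosted to 5.6× activity: 0.57 × 5.6 = 3.192.
CYP1A2 (36%) and the residual 7% are unaffected.
CL_new/CL_old = 3.192 + 0.36 + 0.07 = 3.622.
With dosing unchanged, average steady-state concentration scales as 1/CL: 63.2 / 3.622 = 17.4 mg/L.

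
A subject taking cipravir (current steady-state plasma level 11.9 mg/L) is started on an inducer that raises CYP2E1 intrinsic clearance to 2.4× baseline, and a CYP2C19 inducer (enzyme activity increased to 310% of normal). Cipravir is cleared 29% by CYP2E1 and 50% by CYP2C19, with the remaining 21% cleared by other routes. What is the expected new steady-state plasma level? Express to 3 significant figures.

CYP2E1: 0.29 × 2.4 = 0.696
CYP2C19: 0.5 × 3.1 = 1.55
Other: 0.21 (unchanged)
CL_new/CL_old = 0.696 + 1.55 + 0.21 = 2.456.
Dividing the baseline by the relative clearance: 11.9 / 2.456 = 4.85 mg/L.

4.85 mg/L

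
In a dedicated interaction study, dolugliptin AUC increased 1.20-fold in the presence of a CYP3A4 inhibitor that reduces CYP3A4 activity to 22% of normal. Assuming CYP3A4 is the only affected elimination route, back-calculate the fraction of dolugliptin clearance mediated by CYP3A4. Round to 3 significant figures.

Let fm be the CYP3A4 fraction. New clearance relative to baseline = fm × 0.22 + (1 − fm).
AUC ratio = 1 / (new CL fraction), so new CL fraction = 1 / 1.20 = 0.8333.
fm × 0.22 + 1 − fm = 0.8333  ⇒  fm × (0.22 − 1) = −0.1667  ⇒  fm = 0.214.

0.214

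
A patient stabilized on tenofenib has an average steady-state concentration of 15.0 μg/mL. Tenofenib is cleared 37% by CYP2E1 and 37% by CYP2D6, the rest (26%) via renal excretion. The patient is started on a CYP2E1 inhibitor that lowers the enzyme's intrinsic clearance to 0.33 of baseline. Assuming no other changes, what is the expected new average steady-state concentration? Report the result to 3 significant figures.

CYP2E1: 0.37 × 0.33 = 0.1221
CYP2D6: 0.37 (unchanged)
Other: 0.26 (unchanged)
New clearance relative to baseline: 0.1221 + 0.37 + 0.26 = 0.7521.
New average steady-state concentration = baseline ÷ relative clearance = 15.0 / 0.7521 = 19.9 μg/mL.

19.9 μg/mL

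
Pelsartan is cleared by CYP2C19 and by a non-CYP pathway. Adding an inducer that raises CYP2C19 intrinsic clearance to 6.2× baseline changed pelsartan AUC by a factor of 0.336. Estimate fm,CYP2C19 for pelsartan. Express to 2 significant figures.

0.38

Let fm be the CYP2C19 fraction. New clearance relative to baseline = fm × 6.2 + (1 − fm).
AUC ratio = 1 / (new CL fraction), so new CL fraction = 1 / 0.336 = 2.976.
fm × 6.2 + 1 − fm = 2.976  ⇒  fm × (6.2 − 1) = 1.976  ⇒  fm = 0.38.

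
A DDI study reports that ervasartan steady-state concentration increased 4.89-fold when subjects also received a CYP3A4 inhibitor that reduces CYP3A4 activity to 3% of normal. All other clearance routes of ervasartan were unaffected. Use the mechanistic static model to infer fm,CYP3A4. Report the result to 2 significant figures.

0.82

CL'/CL = 1 / 4.89 = 0.2045
0.03·fm + (1 − fm) = 0.2045
fm = (0.2045 − 1) / (0.03 − 1) = 0.82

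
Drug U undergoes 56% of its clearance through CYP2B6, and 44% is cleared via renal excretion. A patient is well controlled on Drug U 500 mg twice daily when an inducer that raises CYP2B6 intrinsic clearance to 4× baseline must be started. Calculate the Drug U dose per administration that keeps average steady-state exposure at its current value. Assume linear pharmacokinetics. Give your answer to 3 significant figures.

1.34 × 10³ mg

The CYP2B6 pathway (56% of clearance) is boosted to 4× activity: 0.56 × 4 = 2.24.
Non-CYP routes (44%) are unchanged.
CL_new/CL_old = 2.24 + 0.44 = 2.68.
Exposure is unchanged when dose changes in proportion to clearance. New dose = 500 mg × 2.68 = 1.34 × 10³ mg.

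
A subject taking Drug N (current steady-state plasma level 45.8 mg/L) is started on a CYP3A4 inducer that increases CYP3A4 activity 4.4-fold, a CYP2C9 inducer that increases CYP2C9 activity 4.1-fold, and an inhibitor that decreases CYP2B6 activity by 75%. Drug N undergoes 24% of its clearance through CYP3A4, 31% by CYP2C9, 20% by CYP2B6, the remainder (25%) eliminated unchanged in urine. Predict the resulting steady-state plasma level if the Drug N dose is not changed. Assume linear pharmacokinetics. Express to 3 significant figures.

17.4 mg/L

The CYP3A4 pathway (24% of clearance) rises to 4.4× activity: 0.24 × 4.4 = 1.056.
The CYP2C9 pathway (31% of clearance) increases to 4.1× activity: 0.31 × 4.1 = 1.271.
The CYP2B6 pathway (20% of clearance) falls to 0.25× activity: 0.2 × 0.25 = 0.05.
The remaining 25% of clearance is unaffected.
CL_new/CL_old = 1.056 + 1.271 + 0.05 + 0.25 = 2.627.
Steady-state plasma level ∝ 1/CL: new value = 45.8 / 2.627 = 17.4 mg/L.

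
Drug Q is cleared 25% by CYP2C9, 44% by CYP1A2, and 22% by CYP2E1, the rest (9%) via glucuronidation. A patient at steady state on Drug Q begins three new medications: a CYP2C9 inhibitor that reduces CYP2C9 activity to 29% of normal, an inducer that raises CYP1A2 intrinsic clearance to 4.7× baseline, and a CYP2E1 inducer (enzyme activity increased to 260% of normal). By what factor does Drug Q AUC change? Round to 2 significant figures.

CYP2C9: 0.25 × 0.29 = 0.0725
CYP1A2: 0.44 × 4.7 = 2.068
CYP2E1: 0.22 × 2.6 = 0.572
Other: 0.09 (unchanged)
New clearance relative to baseline: 0.0725 + 2.068 + 0.572 + 0.09 = 2.8025.
Because AUC varies inversely with clearance, the combined effect is 1 / 2.8025 = 0.36.

0.36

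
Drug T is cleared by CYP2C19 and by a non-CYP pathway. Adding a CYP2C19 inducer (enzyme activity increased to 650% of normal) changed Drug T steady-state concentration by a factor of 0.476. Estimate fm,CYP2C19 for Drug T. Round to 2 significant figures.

Call the CYP2C19 fraction fm. After the interaction, CL_new/CL_old = fm × 6.5 + (1 − fm).
Steady-state concentration ratio = 1 / (new CL fraction), so new CL fraction = 1 / 0.476 = 2.101.
fm × 6.5 + 1 − fm = 2.101  ⇒  fm × (6.5 − 1) = 1.101  ⇒  fm = 0.20.

0.20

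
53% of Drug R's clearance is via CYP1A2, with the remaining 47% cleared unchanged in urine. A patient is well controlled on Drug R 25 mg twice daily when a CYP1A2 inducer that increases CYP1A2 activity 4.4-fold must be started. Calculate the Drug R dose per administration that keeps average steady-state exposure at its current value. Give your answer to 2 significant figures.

70 mg

The CYP1A2 pathway (53% of clearance) rises to 4.4× activity: 0.53 × 4.4 = 2.332.
Non-CYP routes (47%) are unchanged.
Relative clearance = 2.332 + 0.47 = 2.802.
To maintain the same steady-state level, dose must scale with clearance: new dose = 25 × 2.802 = 70 mg.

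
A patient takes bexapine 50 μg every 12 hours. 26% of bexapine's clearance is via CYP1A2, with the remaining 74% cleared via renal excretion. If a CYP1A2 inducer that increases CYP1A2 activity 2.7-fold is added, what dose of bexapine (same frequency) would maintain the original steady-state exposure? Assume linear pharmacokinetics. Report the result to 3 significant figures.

72.1 μg

The CYP1A2 pathway (26% of clearance) is boosted to 2.7× activity: 0.26 × 2.7 = 0.702.
Non-CYP routes (74%) are unchanged.
Relative clearance = 0.702 + 0.74 = 1.442.
Exposure is unchanged when dose changes in proportion to clearance. New dose = 50 μg × 1.442 = 72.1 μg.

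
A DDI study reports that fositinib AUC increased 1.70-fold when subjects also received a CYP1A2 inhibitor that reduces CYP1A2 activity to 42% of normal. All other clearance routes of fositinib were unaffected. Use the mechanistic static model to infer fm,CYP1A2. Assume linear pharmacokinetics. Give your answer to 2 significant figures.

0.71

CL'/CL = 1 / 1.70 = 0.5882
0.42·fm + (1 − fm) = 0.5882
fm = (0.5882 − 1) / (0.42 − 1) = 0.71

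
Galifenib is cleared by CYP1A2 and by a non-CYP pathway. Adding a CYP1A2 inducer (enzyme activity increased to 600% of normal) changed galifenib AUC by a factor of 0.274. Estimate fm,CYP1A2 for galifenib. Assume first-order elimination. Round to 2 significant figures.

0.53

Write x for the fraction cleared via CYP1A2. The observed AUC change means clearance rose to 1/0.274 = 3.65 of baseline.
Setting x·6 + (1 − x) = 3.65 and solving: x = (3.65 − 1)/(6 − 1) = 0.53.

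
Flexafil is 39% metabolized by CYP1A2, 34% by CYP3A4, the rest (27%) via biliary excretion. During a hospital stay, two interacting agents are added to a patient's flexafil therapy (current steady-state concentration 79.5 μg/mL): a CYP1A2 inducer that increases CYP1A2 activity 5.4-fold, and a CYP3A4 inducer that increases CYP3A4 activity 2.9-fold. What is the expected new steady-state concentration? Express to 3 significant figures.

23.6 μg/mL

The CYP1A2 pathway (39% of clearance) increases to 5.4× activity: 0.39 × 5.4 = 2.106.
The CYP3A4 pathway (34% of clearance) increases to 2.9× activity: 0.34 × 2.9 = 0.986.
The remaining 27% of clearance is unaffected.
CL_new/CL_old = 2.106 + 0.986 + 0.27 = 3.362.
New steady-state concentration = 79.5 / 3.362 = 23.6 μg/mL (concentration scales inversely with clearance).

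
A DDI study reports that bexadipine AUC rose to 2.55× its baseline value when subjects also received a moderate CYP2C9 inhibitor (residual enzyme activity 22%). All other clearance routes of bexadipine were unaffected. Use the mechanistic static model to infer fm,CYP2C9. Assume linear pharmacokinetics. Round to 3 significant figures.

Let x = fm,CYP2C9. Because AUC ∝ 1/CL, relative clearance fell to 1/2.55 = 0.3922.
Only the CYP2C9 route changed, so 0.3922 = x·0.22 + (1 − x), giving x = 0.779.

0.779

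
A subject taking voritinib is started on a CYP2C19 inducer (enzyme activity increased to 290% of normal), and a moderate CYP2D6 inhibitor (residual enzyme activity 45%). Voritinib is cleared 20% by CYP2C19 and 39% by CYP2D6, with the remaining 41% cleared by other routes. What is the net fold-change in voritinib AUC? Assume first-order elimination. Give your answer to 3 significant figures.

CYP2C19: 0.2 × 2.9 = 0.58
CYP2D6: 0.39 × 0.45 = 0.1755
Other: 0.41 (unchanged)
Relative clearance = 0.58 + 0.1755 + 0.41 = 1.1655.
Net AUC ratio = 1 / 1.1655 = 0.858.

0.858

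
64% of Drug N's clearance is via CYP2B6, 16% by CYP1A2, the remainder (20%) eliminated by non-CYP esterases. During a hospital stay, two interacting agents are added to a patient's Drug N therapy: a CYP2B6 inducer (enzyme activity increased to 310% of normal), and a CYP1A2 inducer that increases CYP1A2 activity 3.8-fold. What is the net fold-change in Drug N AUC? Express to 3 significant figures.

The CYP2B6 pathway (64% of clearance) increases to 3.1× activity: 0.64 × 3.1 = 1.984.
The CYP1A2 pathway (16% of clearance) rises to 3.8× activity: 0.16 × 3.8 = 0.608.
Non-CYP routes (20%) are unchanged.
New clearance relative to baseline: 1.984 + 0.608 + 0.2 = 2.792.
Net AUC ratio = 1 / 2.792 = 0.358.

0.358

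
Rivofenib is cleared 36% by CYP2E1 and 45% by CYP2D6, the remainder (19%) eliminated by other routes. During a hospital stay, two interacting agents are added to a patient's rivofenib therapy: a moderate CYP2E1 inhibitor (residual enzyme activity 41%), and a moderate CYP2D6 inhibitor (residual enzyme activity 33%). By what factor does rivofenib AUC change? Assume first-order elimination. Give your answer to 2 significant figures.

The CYP2E1 pathway (36% of clearance) drops to 0.41× activity: 0.36 × 0.41 = 0.1476.
The CYP2D6 pathway (45% of clearance) drops to 0.33× activity: 0.45 × 0.33 = 0.1485.
The remaining 19% of clearance is unaffected.
Relative clearance = 0.1476 + 0.1485 + 0.19 = 0.4861.
AUC ∝ 1/CL: fold-change = 1 / 0.4861 = 2.1.

2.1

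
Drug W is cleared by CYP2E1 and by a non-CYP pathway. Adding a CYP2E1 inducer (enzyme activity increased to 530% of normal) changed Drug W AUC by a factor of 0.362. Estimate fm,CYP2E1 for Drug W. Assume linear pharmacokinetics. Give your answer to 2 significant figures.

0.41

Let fm be the CYP2E1 fraction. New clearance relative to baseline = fm × 5.3 + (1 − fm).
AUC ratio = 1 / (new CL fraction), so new CL fraction = 1 / 0.362 = 2.762.
fm × 5.3 + 1 − fm = 2.762  ⇒  fm × (5.3 − 1) = 1.762  ⇒  fm = 0.41.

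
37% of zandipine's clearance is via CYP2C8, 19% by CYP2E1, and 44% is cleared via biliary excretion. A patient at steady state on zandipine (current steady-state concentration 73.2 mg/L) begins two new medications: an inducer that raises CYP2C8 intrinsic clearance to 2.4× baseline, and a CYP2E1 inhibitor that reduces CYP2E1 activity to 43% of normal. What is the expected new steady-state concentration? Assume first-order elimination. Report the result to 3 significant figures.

51.9 mg/L

The CYP2C8 pathway (37% of clearance) rises to 2.4× activity: 0.37 × 2.4 = 0.888.
The CYP2E1 pathway (19% of clearance) falls to 0.43× activity: 0.19 × 0.43 = 0.0817.
The remaining 44% of clearance is unaffected.
CL_new/CL_old = 0.888 + 0.0817 + 0.44 = 1.4097.
Dividing the baseline by the relative clearance: 73.2 / 1.4097 = 51.9 mg/L.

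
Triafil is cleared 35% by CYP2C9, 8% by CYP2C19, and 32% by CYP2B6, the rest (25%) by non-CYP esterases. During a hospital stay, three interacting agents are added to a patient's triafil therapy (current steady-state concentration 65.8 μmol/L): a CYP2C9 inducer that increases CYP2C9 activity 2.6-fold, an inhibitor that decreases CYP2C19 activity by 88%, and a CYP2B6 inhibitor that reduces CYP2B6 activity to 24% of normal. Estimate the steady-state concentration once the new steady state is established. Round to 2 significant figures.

53 μmol/L

The CYP2C9 pathway (35% of clearance) increases to 2.6× activity: 0.35 × 2.6 = 0.91.
The CYP2C19 pathway (8% of clearance) falls to 0.12× activity: 0.08 × 0.12 = 0.0096.
The CYP2B6 pathway (32% of clearance) falls to 0.24× activity: 0.32 × 0.24 = 0.0768.
Non-CYP routes (25%) are unchanged.
New clearance relative to baseline: 0.91 + 0.0096 + 0.0768 + 0.25 = 1.2464.
Dividing the baseline by the relative clearance: 65.8 / 1.2464 = 53 μmol/L.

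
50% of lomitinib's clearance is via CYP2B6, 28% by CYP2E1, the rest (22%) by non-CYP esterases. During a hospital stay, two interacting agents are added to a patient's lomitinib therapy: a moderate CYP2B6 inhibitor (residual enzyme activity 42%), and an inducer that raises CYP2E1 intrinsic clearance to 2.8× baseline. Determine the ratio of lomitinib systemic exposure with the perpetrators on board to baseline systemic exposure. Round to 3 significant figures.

0.824

CYP2B6: 0.5 × 0.42 = 0.21
CYP2E1: 0.28 × 2.8 = 0.784
Other: 0.22 (unchanged)
Relative clearance = 0.21 + 0.784 + 0.22 = 1.214.
Net systemic exposure ratio = 1 / 1.214 = 0.824.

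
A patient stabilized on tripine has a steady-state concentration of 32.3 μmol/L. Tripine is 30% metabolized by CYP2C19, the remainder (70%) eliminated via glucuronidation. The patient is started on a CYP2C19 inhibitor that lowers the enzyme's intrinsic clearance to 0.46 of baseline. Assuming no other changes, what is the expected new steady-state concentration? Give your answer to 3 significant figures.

CYP2C19: 0.3 × 0.46 = 0.138
Other: 0.7 (unchanged)
Relative clearance = 0.138 + 0.7 = 0.838.
With dosing unchanged, steady-state concentration scales as 1/CL: 32.3 / 0.838 = 38.5 μmol/L.

38.5 μmol/L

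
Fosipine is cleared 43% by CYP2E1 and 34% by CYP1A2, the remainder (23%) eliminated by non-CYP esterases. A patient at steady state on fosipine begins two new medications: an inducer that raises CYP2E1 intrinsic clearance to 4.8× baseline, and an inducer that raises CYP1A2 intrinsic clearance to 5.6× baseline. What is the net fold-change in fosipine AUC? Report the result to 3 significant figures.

0.238

CYP2E1: 0.43 × 4.8 = 2.064
CYP1A2: 0.34 × 5.6 = 1.904
Other: 0.23 (unchanged)
New clearance relative to baseline: 2.064 + 1.904 + 0.23 = 4.198.
AUC ∝ 1/CL: fold-change = 1 / 4.198 = 0.238.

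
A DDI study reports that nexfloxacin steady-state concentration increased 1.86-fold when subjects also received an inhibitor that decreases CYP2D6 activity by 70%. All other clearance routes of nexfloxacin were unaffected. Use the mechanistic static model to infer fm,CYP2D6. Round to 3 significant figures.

0.661

Call the CYP2D6 fraction fm. After the interaction, CL_new/CL_old = fm × 0.3 + (1 − fm).
Steady-state concentration ratio = 1 / (new CL fraction), so new CL fraction = 1 / 1.86 = 0.5376.
fm × 0.3 + 1 − fm = 0.5376  ⇒  fm × (0.3 − 1) = −0.4624  ⇒  fm = 0.661.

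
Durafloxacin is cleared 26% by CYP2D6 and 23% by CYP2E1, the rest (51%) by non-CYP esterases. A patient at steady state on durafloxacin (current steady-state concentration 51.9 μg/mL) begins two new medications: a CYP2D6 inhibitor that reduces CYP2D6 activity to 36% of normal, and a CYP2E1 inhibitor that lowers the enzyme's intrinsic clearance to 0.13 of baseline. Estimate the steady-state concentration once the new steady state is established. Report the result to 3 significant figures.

The CYP2D6 pathway (26% of clearance) falls to 0.36× activity: 0.26 × 0.36 = 0.0936.
The CYP2E1 pathway (23% of clearance) drops to 0.13× activity: 0.23 × 0.13 = 0.0299.
The remaining 51% of clearance is unaffected.
New clearance relative to baseline: 0.0936 + 0.0299 + 0.51 = 0.6335.
Steady-state concentration ∝ 1/CL: new value = 51.9 / 0.6335 = 81.9 μg/mL.

81.9 μg/mL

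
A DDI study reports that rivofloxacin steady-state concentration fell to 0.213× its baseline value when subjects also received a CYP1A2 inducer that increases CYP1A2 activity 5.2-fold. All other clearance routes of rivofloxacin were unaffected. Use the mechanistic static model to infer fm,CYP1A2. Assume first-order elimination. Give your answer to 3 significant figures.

0.880

Let x = fm,CYP1A2. Because steady-state concentration ∝ 1/CL, relative clearance rose to 1/0.213 = 4.695.
Setting x·5.2 + (1 − x) = 4.695 and solving: x = (4.695 − 1)/(5.2 − 1) = 0.880.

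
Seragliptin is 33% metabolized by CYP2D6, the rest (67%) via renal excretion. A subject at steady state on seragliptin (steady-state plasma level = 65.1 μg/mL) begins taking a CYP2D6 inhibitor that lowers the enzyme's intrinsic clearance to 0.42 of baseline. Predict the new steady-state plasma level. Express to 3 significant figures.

80.5 μg/mL

The CYP2D6 pathway (33% of clearance) falls to 0.42× activity: 0.33 × 0.42 = 0.1386.
Non-CYP routes (67%) are unchanged.
CL_new/CL_old = 0.1386 + 0.67 = 0.8086.
With dosing unchanged, steady-state plasma level scales as 1/CL: 65.1 / 0.8086 = 80.5 μg/mL.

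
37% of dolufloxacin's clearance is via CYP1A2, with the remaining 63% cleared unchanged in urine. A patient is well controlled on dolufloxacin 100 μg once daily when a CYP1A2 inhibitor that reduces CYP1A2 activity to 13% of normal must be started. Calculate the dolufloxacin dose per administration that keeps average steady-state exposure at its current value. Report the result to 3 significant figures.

67.8 μg

The CYP1A2 pathway (37% of clearance) falls to 0.13× activity: 0.37 × 0.13 = 0.0481.
The remaining 63% of clearance is unaffected.
New clearance relative to baseline: 0.0481 + 0.63 = 0.6781.
Css,avg = (dose rate)/CL, so holding Css fixed requires dose ∝ CL: 100 × 0.6781 = 67.8 μg.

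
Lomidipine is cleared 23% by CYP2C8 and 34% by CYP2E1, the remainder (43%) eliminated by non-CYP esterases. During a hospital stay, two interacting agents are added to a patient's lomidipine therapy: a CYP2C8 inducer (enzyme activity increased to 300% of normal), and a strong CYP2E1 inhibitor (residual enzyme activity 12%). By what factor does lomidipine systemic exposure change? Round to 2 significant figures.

The CYP2C8 pathway (23% of clearance) is boosted to 3× activity: 0.23 × 3 = 0.69.
The CYP2E1 pathway (34% of clearance) falls to 0.12× activity: 0.34 × 0.12 = 0.0408.
The remaining 43% of clearance is unaffected.
New clearance relative to baseline: 0.69 + 0.0408 + 0.43 = 1.1608.
Because systemic exposure varies inversely with clearance, the combined effect is 1 / 1.1608 = 0.86.

0.86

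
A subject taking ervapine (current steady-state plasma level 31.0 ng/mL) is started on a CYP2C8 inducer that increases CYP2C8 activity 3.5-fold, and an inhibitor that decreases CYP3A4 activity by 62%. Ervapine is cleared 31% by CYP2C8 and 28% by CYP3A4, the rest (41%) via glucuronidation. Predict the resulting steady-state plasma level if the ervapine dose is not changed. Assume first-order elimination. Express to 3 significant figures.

CYP2C8: 0.31 × 3.5 = 1.085
CYP3A4: 0.28 × 0.38 = 0.1064
Other: 0.41 (unchanged)
New clearance relative to baseline: 1.085 + 0.1064 + 0.41 = 1.6014.
Steady-state plasma level ∝ 1/CL: new value = 31.0 / 1.6014 = 19.4 ng/mL.

19.4 ng/mL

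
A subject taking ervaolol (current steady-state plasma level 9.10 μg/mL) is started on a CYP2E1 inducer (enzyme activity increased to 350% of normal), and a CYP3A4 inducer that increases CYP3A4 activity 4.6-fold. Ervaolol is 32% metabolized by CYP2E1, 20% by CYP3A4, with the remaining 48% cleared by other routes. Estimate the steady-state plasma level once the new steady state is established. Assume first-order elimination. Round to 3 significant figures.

CYP2E1: 0.32 × 3.5 = 1.12
CYP3A4: 0.2 × 4.6 = 0.92
Other: 0.48 (unchanged)
CL_new/CL_old = 1.12 + 0.92 + 0.48 = 2.52.
New steady-state plasma level = 9.10 / 2.52 = 3.61 μg/mL (concentration scales inversely with clearance).

3.61 μg/mL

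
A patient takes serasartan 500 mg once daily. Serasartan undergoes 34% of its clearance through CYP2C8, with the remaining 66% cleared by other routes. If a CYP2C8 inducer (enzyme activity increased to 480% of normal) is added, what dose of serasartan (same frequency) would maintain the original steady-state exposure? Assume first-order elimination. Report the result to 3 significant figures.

1.15 × 10³ mg

CYP2C8: 0.34 × 4.8 = 1.632
Other: 0.66 (unchanged)
CL_new/CL_old = 1.632 + 0.66 = 2.292.
To maintain the same steady-state level, dose must scale with clearance: new dose = 500 × 2.292 = 1.15 × 10³ mg.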